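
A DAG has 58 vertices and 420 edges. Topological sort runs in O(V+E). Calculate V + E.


V = 58 (vertex processing)
E = 420 (edge processing)
V + E = 58 + 420 = 478


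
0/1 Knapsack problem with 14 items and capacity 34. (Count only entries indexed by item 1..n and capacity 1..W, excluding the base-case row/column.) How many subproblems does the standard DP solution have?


The DP table is indexed by (item, capacity).
Rows: 14 items
Columns: 34 capacity values (1 to W)
Total subproblems = 14 * 34 = 476


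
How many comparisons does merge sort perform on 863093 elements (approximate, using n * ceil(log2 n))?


Recursion depth: ceil(log2(863093)) = 20
Each recursion level merges n = 863093 elements
Total = 863093 * 20 = 17261860


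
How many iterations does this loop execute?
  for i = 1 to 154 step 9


The loop variable i takes values starting at 1 and increments by 9 each iteration.
Sequence: i = 1, 10, 19, 28, 37, 46, 55, 64, 73, ...
The upper bound 154 is inclusive, so the count is floor((last - first) / step) + 1:
floor((154 - 1) / 9) + 1 = floor(153/9) + 1 = 17 + 1 = 18


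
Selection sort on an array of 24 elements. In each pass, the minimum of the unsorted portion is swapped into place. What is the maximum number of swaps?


Selection sort performs one swap per pass:
  Pass 1: find min in positions 0 to 23, swap with position 0
  Pass 2: find min in positions 1 to 23, swap with position 1
  Pass 3: find min in positions 2 to 23, swap with position 2
  Pass 4: find min in positions 3 to 23, swap with position 3
  Pass 5: find min in positions 4 to 23, swap with position 4
  ... (18 more passes)
Total passes (and swaps) = n - 1 = 24 - 1 = 23


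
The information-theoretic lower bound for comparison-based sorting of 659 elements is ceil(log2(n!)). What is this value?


A binary decision tree of height h has at most 2^h leaves and needs at least n! of them, so h >= ceil(log2(n!)).
659! is far too large to multiply out, so use Stirling's series:
  ln(n!) ~ n ln n - n + (1/2) ln(2 pi n) + 1/(12n)  (error below 1/(360 n^3), negligible here)
  ln(659) = 6.4907235
  n ln n = 659 * 6.4907235 = 4277.3868
  (1/2) ln(2 pi * 659) = (1/2) ln(4140.6191) = 4.1643
  1/(12*659) = 0.0001
  ln(659!) ~ 4277.3868 - 659 + 4.1643 + 0.0001 = 3622.5512
Convert to base 2: log2(659!) = 3622.5512 / ln 2 = 3622.5512 / 0.69314718 = 5226.2367
ceil(5226.2367) = 5227


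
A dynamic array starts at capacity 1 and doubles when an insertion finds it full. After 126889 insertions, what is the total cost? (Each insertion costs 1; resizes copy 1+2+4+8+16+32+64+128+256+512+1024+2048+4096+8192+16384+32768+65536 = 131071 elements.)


Insertion cost: 126889 (one per element)
Resizes occur just before inserting elements 2, 3, 5, 9, ...
Elements copied at each resize: 1 + 2 + 4 + 8 + 16 + 32 + 64 + 128 + 256 + 512 + 1024 + 2048 + 4096 + 8192 + 16384 + 32768 + 65536
Sum of copies = 131071 (geometric series: 2^k - 1)
Total = 126889 + 131071 = 257960


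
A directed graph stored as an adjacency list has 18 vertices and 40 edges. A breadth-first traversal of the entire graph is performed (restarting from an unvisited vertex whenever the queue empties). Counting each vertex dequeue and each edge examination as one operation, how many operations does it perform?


A full BFS traversal dequeues each vertex once and examines each edge once.
Vertex visits: 18
Edge visits: 40
V + E = 18 + 40 = 58


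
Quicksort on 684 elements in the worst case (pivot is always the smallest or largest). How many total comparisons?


In the worst case, each partition step picks the worst pivot:
  Partition 1: 683 comparisons (n-1 elements to compare)
  Partition 2: 682 comparisons
  Partition 3: 681 comparisons
  Partition 4: 680 comparisons
  Partition 5: 679 comparisons
  ...
  Last partition: 0 comparisons
Total = (n-1) + (n-2) + ... + 1 + 0 = n*(n-1)/2
= 684*683/2 = 233586


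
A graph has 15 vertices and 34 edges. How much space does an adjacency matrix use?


Adjacency matrix: V x V grid of entries
Space = V^2 = 15^2 = 15 * 15 = 225


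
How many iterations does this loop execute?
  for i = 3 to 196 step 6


The loop variable i takes values starting at 3 and increments by 6 each iteration.
Sequence: i = 3, 9, 15, 21, 27, 33, 39, 45, 51, ...
The upper bound 196 is inclusive, so the count is floor((last - first) / step) + 1:
floor((196 - 3) / 6) + 1 = floor(193/6) + 1 = 32 + 1 = 33


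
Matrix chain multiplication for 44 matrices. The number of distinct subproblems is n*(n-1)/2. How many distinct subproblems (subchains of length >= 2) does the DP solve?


Subproblems are indexed by (i, j) where i < j.
Number of such pairs = n*(n-1)/2
= 44 * 43 / 2
= 946


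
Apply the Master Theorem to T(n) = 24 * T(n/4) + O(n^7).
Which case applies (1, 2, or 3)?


The Master Theorem: T(n) = a*T(n/b) + O(n^c)
  a = 24, b = 4, c = 7
log_b(a) = log_4(24) ~ 2.292
Compare b^c with a: 4^7 = 16384 > 24, so c > log_b(a).
Since c > log_b(a), Case 3 applies.
T(n) = O(n^7)
Master Theorem case = 3


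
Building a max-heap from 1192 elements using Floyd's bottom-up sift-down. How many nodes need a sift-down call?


In a heap of 1192 elements (0-indexed array):
  Last element index: 1191
  Parent of last element: floor((1191 - 1) / 2) = 595
  Internal nodes: indices 0 to 595
  Count = floor(1192/2) = 596


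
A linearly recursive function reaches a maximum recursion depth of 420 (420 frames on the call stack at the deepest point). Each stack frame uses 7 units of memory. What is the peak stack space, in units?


Maximum recursion depth = 420 frames
Memory per frame = 7 units
Total stack space = depth * frame_size
= 420 * 7 = 2940


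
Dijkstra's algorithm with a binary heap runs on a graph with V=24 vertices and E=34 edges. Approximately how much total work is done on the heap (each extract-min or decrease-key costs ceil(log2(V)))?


Dijkstra with a binary heap: each vertex is extracted once, each edge may relax once.
Each heap operation costs O(log V).
V + E = 24 + 34 = 58
ceil(log2(24)) = 5 (since 2^4 = 16 < 24 <= 32 = 2^5)
Total heap work = (V+E) * ceil(log2(V)) = 58 * 5 = 290


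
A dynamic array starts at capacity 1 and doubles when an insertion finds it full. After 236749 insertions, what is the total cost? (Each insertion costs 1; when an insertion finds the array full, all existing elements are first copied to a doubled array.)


Insertion cost: 236749 (one per element)
Resizes occur just before inserting elements 2, 3, 5, 9, ...
Elements copied at each resize: 1 + 2 + 4 + 8 + 16 + 32 + 64 + 128 + 256 + 512 + 1024 + 2048 + 4096 + 8192 + 16384 + 32768 + 65536 + 131072
Sum of copies = 262143 (geometric series: 2^k - 1)
Total = 236749 + 262143 = 498892


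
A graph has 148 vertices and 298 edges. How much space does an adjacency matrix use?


Adjacency matrix: V x V grid of entries
Space = V^2 = 148^2 = 148 * 148 = 21904


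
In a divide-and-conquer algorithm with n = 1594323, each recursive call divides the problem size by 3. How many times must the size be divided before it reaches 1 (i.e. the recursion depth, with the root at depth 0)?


Number of divisions = log_3(1594323)
Sizes: 1594323 -> 531441 -> 177147 -> 59049 -> 19683 -> 6561 -> 2187 -> 729 -> 243 -> 81 -> 27 -> 9 -> 3 -> 1 (13 divisions)
Recursion depth = 13


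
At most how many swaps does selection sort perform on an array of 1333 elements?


Each of the 1332 passes places one element in its final position.
Pass 1: swap minimum into position 0
Pass 2: swap minimum of remaining into position 1
...
Pass 1332: last two elements, one swap
Maximum swaps = 1333 - 1 = 1332


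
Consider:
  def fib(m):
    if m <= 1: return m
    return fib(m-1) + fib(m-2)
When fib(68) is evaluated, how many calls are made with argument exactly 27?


Let N(m) = number of times fib(m) is called while evaluating fib(68).
N(68) = 1 (the initial call).
N(67) = 1 (only fib(68) calls it).
For 1 <= m <= 66: fib(m) is called by fib(m+1) and fib(m+2), so
  N(m) = N(m+1) + N(m+2).
fib(0) is called only by fib(2), so N(0) = N(2).
Walk down from m=68:
  N(68)=1, N(67)=1, N(66)=2, N(65)=3, N(64)=5, N(63)=8, N(62)=13, N(61)=21, N(60)=34, N(59)=55, N(58)=89, N(57)=144, N(56)=233, N(55)=377, N(54)=610, N(53)=987, N(52)=1597, N(51)=2584, N(50)=4181, N(49)=6765, N(48)=10946, N(47)=17711, N(46)=28657, N(45)=46368, N(44)=75025, N(43)=121393, N(42)=196418, N(41)=317811, N(40)=514229, N(39)=832040, N(38)=1346269, N(37)=2178309, N(36)=3524578, N(35)=5702887, N(34)=9227465, N(33)=14930352, N(32)=24157817, N(31)=39088169, N(30)=63245986, N(29)=102334155, N(28)=165580141, N(27)=267914296
N(27) = 267914296


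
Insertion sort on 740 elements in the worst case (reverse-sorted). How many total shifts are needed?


In the worst case (reverse-sorted), each element shifts past all previous:
  Element 1: 1 shifts
  Element 2: 2 shifts
  Element 3: 3 shifts
  Element 4: 4 shifts
  Element 5: 5 shifts
  ...
  Element 739: 739 shifts
Total = 1 + 2 + ... + 739
= 740*(740-1)/2 = 273430


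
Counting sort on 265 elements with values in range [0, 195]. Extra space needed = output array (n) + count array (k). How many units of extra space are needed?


Output array size: 265 (to store sorted result)
Count array size: 196 (one slot per possible value, range 0 to 195)
Total extra space = 265 + 196 = 461


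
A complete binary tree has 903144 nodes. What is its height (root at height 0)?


In a complete binary tree, level k holds nodes 2^k .. 2^(k+1)-1 (1-indexed).
Height = floor(log2(n)) = floor(log2(903144)) = 19
Check: 2^19 = 524288 <= 903144 < 1048576 = 2^20


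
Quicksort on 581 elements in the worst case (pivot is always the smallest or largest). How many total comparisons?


In the worst case, each partition step picks the worst pivot:
  Partition 1: 580 comparisons (n-1 elements to compare)
  Partition 2: 579 comparisons
  Partition 3: 578 comparisons
  Partition 4: 577 comparisons
  Partition 5: 576 comparisons
  ...
  Last partition: 0 comparisons
Total = (n-1) + (n-2) + ... + 1 + 0 = n*(n-1)/2
= 581*580/2 = 168490


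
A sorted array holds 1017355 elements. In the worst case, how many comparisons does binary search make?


Halving sequence: 1017355 -> 508677 -> 254338 -> 127169 -> 63584 -> 31792 -> 15896 -> 7948 -> 3974 -> 1987 -> 993 -> 496 -> 248 -> 124 -> 62 -> 31 -> 15 -> 7 -> 3 -> 1
Number of halvings = 19
Max comparisons = 19 + 1 = 20


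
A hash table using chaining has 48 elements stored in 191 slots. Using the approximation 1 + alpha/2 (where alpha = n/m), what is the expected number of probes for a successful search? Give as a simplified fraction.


Load factor alpha = n/m = 48/191
Expected probes = 1 + alpha/2 = 1 + 48/(2*191)
= 1 + 48/382
= 382/382 + 48/382
= 430/382
Simplify: 215/191


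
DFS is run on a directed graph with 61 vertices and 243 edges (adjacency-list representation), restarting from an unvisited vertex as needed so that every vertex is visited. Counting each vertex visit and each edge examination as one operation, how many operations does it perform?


A full DFS traversal processes each vertex exactly once (push/pop on stack).
Each directed edge is examined once.
V = 61, E = 243
V + E = 304


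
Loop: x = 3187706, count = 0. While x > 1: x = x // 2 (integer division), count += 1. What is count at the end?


The variable x halves each step:
x = 3187706 -> 1593853 -> 796926 -> 398463 -> 199231 -> 99615 -> 49807 -> 24903 -> 12451 -> 6225 -> 3112 -> 1556 -> 778 -> 389 -> 194 -> 97 -> 48 -> 24 -> 12 -> 6 -> 3 -> 1
Number of halvings = floor(log2(3187706)) = 21


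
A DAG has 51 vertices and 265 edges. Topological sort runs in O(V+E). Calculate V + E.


V = 51 (vertex processing)
E = 265 (edge processing)
V + E = 51 + 265 = 316


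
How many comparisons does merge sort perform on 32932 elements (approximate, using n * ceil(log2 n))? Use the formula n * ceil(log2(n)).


Recursion depth: ceil(log2(32932)) = 16
Each recursion level merges n = 32932 elements
Total = 32932 * 16 = 526912


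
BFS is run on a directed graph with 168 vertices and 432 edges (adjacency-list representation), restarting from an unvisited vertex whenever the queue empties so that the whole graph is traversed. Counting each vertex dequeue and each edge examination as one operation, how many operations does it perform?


A full BFS traversal dequeues each vertex exactly once and examines each directed edge exactly once.
V = 168 (vertex processing cost)
E = 432 (edge examination cost)
Total operations proportional to V + E = 168 + 432 = 600


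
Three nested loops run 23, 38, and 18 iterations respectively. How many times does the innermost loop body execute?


Loop 1 (outermost): 23 iterations
Loop 2 (middle): 38 iterations per outer
Loop 3 (innermost): 18 iterations per middle
Total = 23 * 38 * 18 = 15732


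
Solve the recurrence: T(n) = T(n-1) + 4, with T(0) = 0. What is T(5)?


Unrolling the recurrence:
T(5) = T(4) + 4
       = T(3) + 4 + 4
       = T(2) + 4*3
       ...
       = T(0) + 4*5
       = 0 + 20 = 20


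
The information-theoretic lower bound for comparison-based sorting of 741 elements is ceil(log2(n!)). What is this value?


A binary decision tree of height h has at most 2^h leaves and needs at least n! of them, so h >= ceil(log2(n!)).
741! is far too large to multiply out, so use Stirling's series:
  ln(n!) ~ n ln n - n + (1/2) ln(2 pi n) + 1/(12n)  (error below 1/(360 n^3), negligible here)
  ln(741) = 6.6080006
  n ln n = 741 * 6.6080006 = 4896.5284
  (1/2) ln(2 pi * 741) = (1/2) ln(4655.8403) = 4.2229
  1/(12*741) = 0.0001
  ln(741!) ~ 4896.5284 - 741 + 4.2229 + 0.0001 = 4159.7514
Convert to base 2: log2(741!) = 4159.7514 / ln 2 = 4159.7514 / 0.69314718 = 6001.2527
ceil(6001.2527) = 6002


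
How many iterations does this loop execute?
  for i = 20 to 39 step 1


The loop variable i takes values starting at 20 and increments by 1 each iteration.
Sequence: i = 20, 21, 22, 23, 24, 25, 26, 27, 28, ...
The upper bound 39 is inclusive, so the count is floor((last - first) / step) + 1:
floor((39 - 20) / 1) + 1 = floor(19/1) + 1 = 19 + 1 = 20


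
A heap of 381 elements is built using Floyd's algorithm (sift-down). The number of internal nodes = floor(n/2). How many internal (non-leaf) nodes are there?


Leaf nodes occupy roughly half the array.
Sift-down is called for each internal node, starting from the last one.
Internal nodes = floor(n/2) = floor(381/2) = 190


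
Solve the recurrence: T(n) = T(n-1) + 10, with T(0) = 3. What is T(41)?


Unrolling the recurrence:
T(41) = T(40) + 10
       = T(39) + 10 + 10
       = T(38) + 10*3
       ...
       = T(0) + 10*41
       = 3 + 410 = 413


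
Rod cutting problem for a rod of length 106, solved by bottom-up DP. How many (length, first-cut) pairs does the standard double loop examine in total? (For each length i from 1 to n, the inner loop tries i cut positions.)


For each subproblem length i = 1..106, the inner loop considers i possible first cuts.
Total = 1 + 2 + ... + 106
= 106*(106+1)/2
= 106*107/2 = 5671


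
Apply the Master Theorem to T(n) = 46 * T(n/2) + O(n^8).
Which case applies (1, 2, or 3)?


The Master Theorem: T(n) = a*T(n/b) + O(n^c)
  a = 46, b = 2, c = 8
log_b(a) = log_2(46) ~ 5.524
Compare b^c with a: 2^8 = 256 > 46, so c > log_b(a).
Since c > log_b(a), Case 3 applies.
T(n) = O(n^8)
Master Theorem case = 3


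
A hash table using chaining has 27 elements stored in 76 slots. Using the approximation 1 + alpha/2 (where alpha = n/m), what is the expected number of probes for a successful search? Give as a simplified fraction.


Load factor alpha = n/m = 27/76
Expected probes = 1 + alpha/2 = 1 + 27/(2*76)
= 1 + 27/152
= 152/152 + 27/152
= 179/152


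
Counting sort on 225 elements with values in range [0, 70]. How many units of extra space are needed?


Output array size: 225 (to store sorted result)
Count array size: 71 (one slot per possible value, range 0 to 70)
Total extra space = 225 + 71 = 296


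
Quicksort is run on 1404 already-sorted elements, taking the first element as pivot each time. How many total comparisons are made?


Sum of comparisons per partition:
1403 + 1402 + ... + 1 + 0
= 1404 * (1404 - 1) / 2
= 1404 * 1403 / 2
= 984906


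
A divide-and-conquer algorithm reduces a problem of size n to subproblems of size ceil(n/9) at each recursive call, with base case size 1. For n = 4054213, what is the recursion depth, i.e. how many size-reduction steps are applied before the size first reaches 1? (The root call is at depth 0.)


Each step divides the size by 9 (rounding up); after k steps the size is ceil(n/9^k), which equals 1 exactly when 9^k >= n.
So the depth is the smallest k with 9^k >= 4054213, i.e. ceil(log_9(4054213)).
9^6 = 531441 < 4054213 <= 4782969 = 9^7
Recursion depth = 7


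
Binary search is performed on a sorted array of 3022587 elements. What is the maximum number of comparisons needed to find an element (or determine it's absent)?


Binary search halves the search space each comparison:
  Step 1: search space = 3022587 -> 1511293
  Step 2: search space = 1511293 -> 755646
  Step 3: search space = 755646 -> 377823
  Step 4: search space = 377823 -> 188911
  Step 5: search space = 188911 -> 94455
  Step 6: search space = 94455 -> 47227
  Step 7: search space = 47227 -> 23613
  Step 8: search space = 23613 -> 11806
  Step 9: search space = 11806 -> 5903
  Step 10: search space = 5903 -> 2951
  Step 11: search space = 2951 -> 1475
  Step 12: search space = 1475 -> 737
  Step 13: search space = 737 -> 368
  Step 14: search space = 368 -> 184
  Step 15: search space = 184 -> 92
  Step 16: search space = 92 -> 46
  Step 17: search space = 46 -> 23
  Step 18: search space = 23 -> 11
  Step 19: search space = 11 -> 5
  Step 20: search space = 5 -> 2
  Step 21: search space = 2 -> 1
  Step 22: search space = 1 (final check)
Maximum comparisons = floor(log2(3022587)) + 1 = 21 + 1 = 22


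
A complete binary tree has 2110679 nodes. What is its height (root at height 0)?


In a complete binary tree, level k holds nodes 2^k .. 2^(k+1)-1 (1-indexed).
Height = floor(log2(n)) = floor(log2(2110679)) = 21
Check: 2^21 = 2097152 <= 2110679 < 4194304 = 2^22


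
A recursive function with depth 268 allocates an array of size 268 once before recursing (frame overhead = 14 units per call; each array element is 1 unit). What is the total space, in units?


Array allocation: 268 units (allocated once)
Stack frames: 268 deep * 14 per frame = 3752 units
Total = 268 + 3752 = 4020


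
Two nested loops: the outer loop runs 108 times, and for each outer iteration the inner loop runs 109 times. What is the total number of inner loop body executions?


Outer loop: 108 iterations
Inner loop: 109 iterations per outer iteration
Total = 108 * 109 = 11772


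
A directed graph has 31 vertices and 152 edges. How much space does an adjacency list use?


Adjacency list: one list head per vertex + one entry per edge
Vertex heads: 31
Edge entries: 152
Total = 31 + 152 = 183


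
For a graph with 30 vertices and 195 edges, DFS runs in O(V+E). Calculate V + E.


A full DFS traversal visits each vertex once and examines each edge once.
V = 30
E = 195
Sum = 30 + 195 = 225


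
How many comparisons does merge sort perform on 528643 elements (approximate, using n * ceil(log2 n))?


Recursion depth: ceil(log2(528643)) = 20
Each recursion level merges n = 528643 elements
Total = 528643 * 20 = 10572860


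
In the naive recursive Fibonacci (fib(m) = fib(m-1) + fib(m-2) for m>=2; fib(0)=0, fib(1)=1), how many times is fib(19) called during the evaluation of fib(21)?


Let N(m) = number of times fib(m) is called while evaluating fib(21).
N(21) = 1 (the initial call).
N(20) = 1 (only fib(21) calls it).
For 1 <= m <= 19: fib(m) is called by fib(m+1) and fib(m+2), so
  N(m) = N(m+1) + N(m+2).
fib(0) is called only by fib(2), so N(0) = N(2).
Walk down from m=21:
  N(21)=1, N(20)=1, N(19)=2
N(19) = 2


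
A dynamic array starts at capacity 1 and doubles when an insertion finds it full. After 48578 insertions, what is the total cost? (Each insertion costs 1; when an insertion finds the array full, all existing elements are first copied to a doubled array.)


Insertion cost: 48578 (one per element)
Resizes occur just before inserting elements 2, 3, 5, 9, ...
Elements copied at each resize: 1 + 2 + 4 + 8 + 16 + 32 + 64 + 128 + 256 + 512 + 1024 + 2048 + 4096 + 8192 + 16384 + 32768
Sum of copies = 65535 (geometric series: 2^k - 1)
Total = 48578 + 65535 = 114113


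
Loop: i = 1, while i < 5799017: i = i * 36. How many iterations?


i multiplies by 36 each step:
i = 1 -> 36 -> 1296 -> 46656 -> 1679616 -> 60466176 (stop)
Iterations = ceil(log_36(5799017)) = 5


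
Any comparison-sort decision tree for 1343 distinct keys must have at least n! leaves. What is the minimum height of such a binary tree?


A binary decision tree of height h has at most 2^h leaves and needs at least n! of them, so h >= ceil(log2(n!)).
1343! is far too large to multiply out, so use Stirling's series:
  ln(n!) ~ n ln n - n + (1/2) ln(2 pi n) + 1/(12n)  (error below 1/(360 n^3), negligible here)
  ln(1343) = 7.2026612
  n ln n = 1343 * 7.2026612 = 9673.1740
  (1/2) ln(2 pi * 1343) = (1/2) ln(8438.3179) = 4.5203
  1/(12*1343) = 0.0001
  ln(1343!) ~ 9673.1740 - 1343 + 4.5203 + 0.0001 = 8334.6944
Convert to base 2: log2(1343!) = 8334.6944 / ln 2 = 8334.6944 / 0.69314718 = 12024.4223
ceil(12024.4223) = 12025


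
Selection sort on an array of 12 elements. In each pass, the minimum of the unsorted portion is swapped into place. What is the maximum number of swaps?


Selection sort performs one swap per pass:
  Pass 1: find min in positions 0 to 11, swap with position 0
  Pass 2: find min in positions 1 to 11, swap with position 1
  Pass 3: find min in positions 2 to 11, swap with position 2
  Pass 4: find min in positions 3 to 11, swap with position 3
  Pass 5: find min in positions 4 to 11, swap with position 4
  ... (6 more passes)
Total passes (and swaps) = n - 1 = 12 - 1 = 11


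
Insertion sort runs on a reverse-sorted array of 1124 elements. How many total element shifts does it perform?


Sum of shifts = 1 + 2 + 3 + ... + 1123
= 1124 * 1123 / 2
= 1262252 / 2
= 631126


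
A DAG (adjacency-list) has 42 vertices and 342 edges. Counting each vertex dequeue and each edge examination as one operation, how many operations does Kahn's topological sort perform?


V = 42 (vertex processing)
E = 342 (edge processing)
V + E = 42 + 342 = 384


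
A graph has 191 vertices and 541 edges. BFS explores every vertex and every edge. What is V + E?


A full BFS traversal dequeues each vertex once and examines each edge once.
Vertex visits: 191
Edge visits: 541
V + E = 191 + 541 = 732


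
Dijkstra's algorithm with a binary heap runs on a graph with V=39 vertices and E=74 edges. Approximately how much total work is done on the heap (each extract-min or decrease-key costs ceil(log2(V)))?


Dijkstra with a binary heap: each vertex is extracted once, each edge may relax once.
Each heap operation costs O(log V).
V + E = 39 + 74 = 113
ceil(log2(39)) = 6 (since 2^5 = 32 < 39 <= 64 = 2^6)
Total heap work = (V+E) * ceil(log2(V)) = 113 * 6 = 678


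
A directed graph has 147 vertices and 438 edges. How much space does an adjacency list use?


Adjacency list: one list head per vertex + one entry per edge
Vertex heads: 147
Edge entries: 438
Total = 147 + 438 = 585


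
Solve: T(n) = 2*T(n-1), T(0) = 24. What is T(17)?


Unrolling:
T(17) = 2*T(16) = 2^2*T(15) = ... = 2^17*T(0)
= 2^17 * 24
= 131072 * 24 = 3145728


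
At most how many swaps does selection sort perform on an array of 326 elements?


Each of the 325 passes places one element in its final position.
Pass 1: swap minimum into position 0
Pass 2: swap minimum of remaining into position 1
...
Pass 325: last two elements, one swap
Maximum swaps = 326 - 1 = 325


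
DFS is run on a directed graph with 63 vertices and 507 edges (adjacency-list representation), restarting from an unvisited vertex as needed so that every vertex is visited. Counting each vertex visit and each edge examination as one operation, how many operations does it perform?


A full DFS traversal processes each vertex exactly once (push/pop on stack).
Each directed edge is examined once.
V = 63, E = 507
V + E = 570


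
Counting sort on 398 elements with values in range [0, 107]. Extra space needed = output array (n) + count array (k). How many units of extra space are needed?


Output array size: 398 (to store sorted result)
Count array size: 108 (one slot per possible value, range 0 to 107)
Total extra space = 398 + 108 = 506


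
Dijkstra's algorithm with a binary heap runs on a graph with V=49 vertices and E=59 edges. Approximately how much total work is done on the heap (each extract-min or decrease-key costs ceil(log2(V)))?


Dijkstra with a binary heap: each vertex is extracted once, each edge may relax once.
Each heap operation costs O(log V).
V + E = 49 + 59 = 108
ceil(log2(49)) = 6 (since 2^5 = 32 < 49 <= 64 = 2^6)
Total heap work = (V+E) * ceil(log2(V)) = 108 * 6 = 648


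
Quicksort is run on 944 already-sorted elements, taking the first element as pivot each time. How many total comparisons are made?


Sum of comparisons per partition:
943 + 942 + ... + 1 + 0
= 944 * (944 - 1) / 2
= 944 * 943 / 2
= 445096


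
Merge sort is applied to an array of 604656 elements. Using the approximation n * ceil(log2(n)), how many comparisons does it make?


Merge sort divides the array into halves recursively.
Number of levels = ceil(log2(604656)) = 20
At each level, approximately n = 604656 comparisons are needed for merging.
Total comparisons ~ n * ceil(log2(n)) = 604656 * 20 = 12093120


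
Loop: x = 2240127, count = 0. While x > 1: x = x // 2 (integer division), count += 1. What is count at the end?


The variable x halves each step:
x = 2240127 -> 1120063 -> 560031 -> 280015 -> 140007 -> 70003 -> 35001 -> 17500 -> 8750 -> 4375 -> 2187 -> 1093 -> 546 -> 273 -> 136 -> 68 -> 34 -> 17 -> 8 -> 4 -> 2 -> 1
Number of halvings = floor(log2(2240127)) = 21


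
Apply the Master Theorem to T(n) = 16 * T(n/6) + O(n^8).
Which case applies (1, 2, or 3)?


The Master Theorem: T(n) = a*T(n/b) + O(n^c)
  a = 16, b = 6, c = 8
log_b(a) = log_6(16) ~ 1.547
Compare b^c with a: 6^8 = 1679616 > 16, so c > log_b(a).
Since c > log_b(a), Case 3 applies.
T(n) = O(n^8)
Master Theorem case = 3


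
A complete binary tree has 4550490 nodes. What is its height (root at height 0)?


In a complete binary tree, level k holds nodes 2^k .. 2^(k+1)-1 (1-indexed).
Height = floor(log2(n)) = floor(log2(4550490)) = 22
Check: 2^22 = 4194304 <= 4550490 < 8388608 = 2^23


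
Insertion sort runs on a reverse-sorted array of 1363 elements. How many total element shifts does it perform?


Sum of shifts = 1 + 2 + 3 + ... + 1362
= 1363 * 1362 / 2
= 1856406 / 2
= 928203


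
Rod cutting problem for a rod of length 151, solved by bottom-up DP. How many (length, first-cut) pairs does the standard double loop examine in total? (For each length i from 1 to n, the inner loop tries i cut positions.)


For each subproblem length i = 1..151, the inner loop considers i possible first cuts.
Total = 1 + 2 + ... + 151
= 151*(151+1)/2
= 151*152/2 = 11476


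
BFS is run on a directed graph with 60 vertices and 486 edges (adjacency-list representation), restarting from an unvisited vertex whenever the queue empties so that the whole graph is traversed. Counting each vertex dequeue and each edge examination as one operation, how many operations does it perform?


A full BFS traversal dequeues each vertex exactly once and examines each directed edge exactly once.
V = 60 (vertex processing cost)
E = 486 (edge examination cost)
Total operations proportional to V + E = 60 + 486 = 546


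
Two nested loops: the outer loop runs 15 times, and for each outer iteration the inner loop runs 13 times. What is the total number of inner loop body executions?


Outer loop: 15 iterations
Inner loop: 13 iterations per outer iteration
Total = 15 * 13 = 195


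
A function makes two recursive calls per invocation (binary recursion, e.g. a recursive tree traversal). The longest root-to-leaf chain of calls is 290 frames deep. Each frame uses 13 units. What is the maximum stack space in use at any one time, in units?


Binary recursion: the two calls run one after the other, so only one root-to-leaf chain of frames is on the stack at a time.
Maximum depth (longest chain) = 290 frames
Each frame = 13 units
Max stack space = 290 * 13 = 3770


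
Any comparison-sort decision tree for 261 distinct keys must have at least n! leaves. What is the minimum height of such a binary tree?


A binary decision tree of height h has at most 2^h leaves and needs at least n! of them, so h >= ceil(log2(n!)).
261! is far too large to multiply out, so use Stirling's series:
  ln(n!) ~ n ln n - n + (1/2) ln(2 pi n) + 1/(12n)  (error below 1/(360 n^3), negligible here)
  ln(261) = 5.5645204
  n ln n = 261 * 5.5645204 = 1452.3398
  (1/2) ln(2 pi * 261) = (1/2) ln(1639.9114) = 3.7012
  1/(12*261) = 0.0003
  ln(261!) ~ 1452.3398 - 261 + 3.7012 + 0.0003 = 1195.0413
Convert to base 2: log2(261!) = 1195.0413 / ln 2 = 1195.0413 / 0.69314718 = 1724.0802
ceil(1724.0802) = 1725


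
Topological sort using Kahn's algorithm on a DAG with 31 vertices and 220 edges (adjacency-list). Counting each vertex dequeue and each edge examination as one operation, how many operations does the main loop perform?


Kahn's algorithm:
  1. Compute in-degrees: O(V + E)
  2. Process queue: each vertex dequeued once (O(V))
     each edge examined once (O(E))
Total = V + E = 31 + 220 = 251


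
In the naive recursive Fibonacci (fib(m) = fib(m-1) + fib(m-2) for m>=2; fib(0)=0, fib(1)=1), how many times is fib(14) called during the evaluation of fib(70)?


Let N(m) = number of times fib(m) is called while evaluating fib(70).
N(70) = 1 (the initial call).
N(69) = 1 (only fib(70) calls it).
For 1 <= m <= 68: fib(m) is called by fib(m+1) and fib(m+2), so
  N(m) = N(m+1) + N(m+2).
fib(0) is called only by fib(2), so N(0) = N(2).
Walk down from m=70:
  N(70)=1, N(69)=1, N(68)=2, N(67)=3, N(66)=5, N(65)=8, N(64)=13, N(63)=21, N(62)=34, N(61)=55, N(60)=89, N(59)=144, N(58)=233, N(57)=377, N(56)=610, N(55)=987, N(54)=1597, N(53)=2584, N(52)=4181, N(51)=6765, N(50)=10946, N(49)=17711, N(48)=28657, N(47)=46368, N(46)=75025, N(45)=121393, N(44)=196418, N(43)=317811, N(42)=514229, N(41)=832040, N(40)=1346269, N(39)=2178309, N(38)=3524578, N(37)=5702887, N(36)=9227465, N(35)=14930352, N(34)=24157817, N(33)=39088169, N(32)=63245986, N(31)=102334155, N(30)=165580141, N(29)=267914296, N(28)=433494437, N(27)=701408733, N(26)=1134903170, N(25)=1836311903, N(24)=2971215073, N(23)=4807526976, N(22)=7778742049, N(21)=12586269025, N(20)=20365011074, N(19)=32951280099, N(18)=53316291173, N(17)=86267571272, N(16)=139583862445, N(15)=225851433717, N(14)=365435296162
N(14) = 365435296162


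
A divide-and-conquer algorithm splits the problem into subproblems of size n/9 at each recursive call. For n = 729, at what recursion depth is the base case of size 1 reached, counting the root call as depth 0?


At each depth, the problem size is divided by 9:
  Depth 0: problem size = 729
  Depth 1: problem size = 81
  Depth 2: problem size = 9
  Depth 3: problem size = 1 (base case)
The base case is reached at depth log_9(729) = 3 (the tree has 4 levels counting depth 0, but the depth asked for is 3).
Recursion depth = 3


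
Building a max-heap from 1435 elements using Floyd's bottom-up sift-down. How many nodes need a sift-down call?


In a heap of 1435 elements (0-indexed array):
  Last element index: 1434
  Parent of last element: floor((1434 - 1) / 2) = 716
  Internal nodes: indices 0 to 716
  Count = floor(1435/2) = 717


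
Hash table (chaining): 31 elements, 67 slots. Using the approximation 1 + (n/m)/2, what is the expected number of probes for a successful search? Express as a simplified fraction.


Computing expected probes:
alpha = 31/67
= 1 + alpha/2
= 1 + 31/(2*67)
= (2*67 + 31) / (2*67)
= 165/134


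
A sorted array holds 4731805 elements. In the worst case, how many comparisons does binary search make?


Halving sequence: 4731805 -> 2365902 -> 1182951 -> 591475 -> 295737 -> 147868 -> 73934 -> 36967 -> 18483 -> 9241 -> 4620 -> 2310 -> 1155 -> 577 -> 288 -> 144 -> 72 -> 36 -> 18 -> 9 -> 4 -> 2 -> 1
Number of halvings = 22
Max comparisons = 22 + 1 = 23


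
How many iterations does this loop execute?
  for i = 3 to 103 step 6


The loop variable i takes values starting at 3 and increments by 6 each iteration.
Sequence: i = 3, 9, 15, 21, 27, 33, 39, 45, 51, ...
The upper bound 103 is inclusive, so the count is floor((last - first) / step) + 1:
floor((103 - 3) / 6) + 1 = floor(100/6) + 1 = 16 + 1 = 17


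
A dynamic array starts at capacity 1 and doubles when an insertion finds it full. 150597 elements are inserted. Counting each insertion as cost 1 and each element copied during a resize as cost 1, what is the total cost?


n = 150597
Insertion costs: 150597
Resizes copy 1, 2, 4, ... up to the largest power of 2 that is <= n-1 = 150596, i.e. 131072.
Copy costs = 1 + 2 + 4 + 8 + 16 + 32 + 64 + 128 + 256 + 512 + 1024 + 2048 + 4096 + 8192 + 16384 + 32768 + 65536 + 131072 = 262143
Total = 150597 + 262143 = 412740


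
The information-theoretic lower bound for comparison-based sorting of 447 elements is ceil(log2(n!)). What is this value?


A binary decision tree of height h has at most 2^h leaves and needs at least n! of them, so h >= ceil(log2(n!)).
447! is far too large to multiply out, so use Stirling's series:
  ln(n!) ~ n ln n - n + (1/2) ln(2 pi n) + 1/(12n)  (error below 1/(360 n^3), negligible here)
  ln(447) = 6.1025586
  n ln n = 447 * 6.1025586 = 2727.8437
  (1/2) ln(2 pi * 447) = (1/2) ln(2808.5838) = 3.9702
  1/(12*447) = 0.0002
  ln(447!) ~ 2727.8437 - 447 + 3.9702 + 0.0002 = 2284.8141
Convert to base 2: log2(447!) = 2284.8141 / ln 2 = 2284.8141 / 0.69314718 = 3296.2900
ceil(3296.2900) = 3297


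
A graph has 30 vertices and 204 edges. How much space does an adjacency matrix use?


Adjacency matrix: V x V grid of entries
Space = V^2 = 30^2 = 30 * 30 = 900


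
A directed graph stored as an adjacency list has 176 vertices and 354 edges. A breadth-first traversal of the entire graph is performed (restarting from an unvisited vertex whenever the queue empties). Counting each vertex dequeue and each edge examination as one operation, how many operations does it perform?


A full BFS traversal dequeues each vertex once and examines each edge once.
Vertex visits: 176
Edge visits: 354
V + E = 176 + 354 = 530


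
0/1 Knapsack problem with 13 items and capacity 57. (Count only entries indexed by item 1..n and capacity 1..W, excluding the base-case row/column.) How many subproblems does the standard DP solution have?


The DP table is indexed by (item, capacity).
Rows: 13 items
Columns: 57 capacity values (1 to W)
Total subproblems = 13 * 57 = 741


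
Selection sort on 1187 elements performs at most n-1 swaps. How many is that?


Each of the 1186 passes places one element in its final position.
Pass 1: swap minimum into position 0
Pass 2: swap minimum of remaining into position 1
...
Pass 1186: last two elements, one swap
Maximum swaps = 1187 - 1 = 1186


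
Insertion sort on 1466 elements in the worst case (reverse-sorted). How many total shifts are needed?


In the worst case (reverse-sorted), each element shifts past all previous:
  Element 1: 1 shifts
  Element 2: 2 shifts
  Element 3: 3 shifts
  Element 4: 4 shifts
  Element 5: 5 shifts
  ...
  Element 1465: 1465 shifts
Total = 1 + 2 + ... + 1465
= 1466*(1466-1)/2 = 1073845


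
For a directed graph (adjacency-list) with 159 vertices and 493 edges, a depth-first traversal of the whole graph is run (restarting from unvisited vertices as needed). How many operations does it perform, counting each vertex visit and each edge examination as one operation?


A full DFS traversal visits each vertex once and examines each edge once.
V = 159
E = 493
Sum = 159 + 493 = 652


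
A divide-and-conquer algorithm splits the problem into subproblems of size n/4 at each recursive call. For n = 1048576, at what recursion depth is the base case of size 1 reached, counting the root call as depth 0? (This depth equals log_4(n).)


At each depth, the problem size is divided by 4:
  Depth 0: problem size = 1048576
  Depth 1: problem size = 262144
  Depth 2: problem size = 65536
  Depth 3: problem size = 16384
  Depth 4: problem size = 4096
  Depth 5: problem size = 1024
  Depth 6: problem size = 256
  Depth 7: problem size = 64
  Depth 8: problem size = 16
  Depth 9: problem size = 4
  Depth 10: problem size = 1 (base case)
The base case is reached at depth log_4(1048576) = 10 (the tree has 11 levels counting depth 0, but the depth asked for is 10).
Recursion depth = 10


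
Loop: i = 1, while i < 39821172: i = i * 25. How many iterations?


i multiplies by 25 each step:
i = 1 -> 25 -> 625 -> 15625 -> 390625 -> 9765625 -> 244140625 (stop)
Iterations = ceil(log_25(39821172)) = 6


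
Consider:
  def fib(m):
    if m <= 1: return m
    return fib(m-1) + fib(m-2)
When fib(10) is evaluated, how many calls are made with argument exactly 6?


Let N(m) = number of times fib(m) is called while evaluating fib(10).
N(10) = 1 (the initial call).
N(9) = 1 (only fib(10) calls it).
For 1 <= m <= 8: fib(m) is called by fib(m+1) and fib(m+2), so
  N(m) = N(m+1) + N(m+2).
fib(0) is called only by fib(2), so N(0) = N(2).
Walk down from m=10:
  N(10)=1, N(9)=1, N(8)=2, N(7)=3, N(6)=5
N(6) = 5


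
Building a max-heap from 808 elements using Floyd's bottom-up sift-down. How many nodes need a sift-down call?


In a heap of 808 elements (0-indexed array):
  Last element index: 807
  Parent of last element: floor((807 - 1) / 2) = 403
  Internal nodes: indices 0 to 403
  Count = floor(808/2) = 404


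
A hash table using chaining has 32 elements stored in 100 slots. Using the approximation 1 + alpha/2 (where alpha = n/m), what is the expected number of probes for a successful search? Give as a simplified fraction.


Load factor alpha = n/m = 32/100
Expected probes = 1 + alpha/2 = 1 + 32/(2*100)
= 1 + 32/200
= 200/200 + 32/200
= 232/200
Simplify: 29/25


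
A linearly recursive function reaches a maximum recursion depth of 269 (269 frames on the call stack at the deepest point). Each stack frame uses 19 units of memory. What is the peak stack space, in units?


Maximum recursion depth = 269 frames
Memory per frame = 19 units
Total stack space = depth * frame_size
= 269 * 19 = 5111


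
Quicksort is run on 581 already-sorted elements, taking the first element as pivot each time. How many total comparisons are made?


Sum of comparisons per partition:
580 + 579 + ... + 1 + 0
= 581 * (581 - 1) / 2
= 581 * 580 / 2
= 168490


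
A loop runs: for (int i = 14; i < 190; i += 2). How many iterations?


Loop starts at i = 14, increments by 2, stops when i >= 190.
Number of iterations = ceil((190 - 14) / 2)
= ceil(176 / 2)
= 88


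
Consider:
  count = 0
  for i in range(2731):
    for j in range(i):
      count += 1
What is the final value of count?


For each i, the inner loop runs i times:
  i=0: inner runs 0 times
  i=1: inner runs 1 time
  i=2: inner runs 2 times
  i=3: inner runs 3 times
  i=4: inner runs 4 times
  i=5: inner runs 5 times
  i=6: inner runs 6 times
  i=7: inner runs 7 times
  ...
Total = 0 + 1 + 2 + ... + 2730 = 2731*(2731-1)/2 = 3727815


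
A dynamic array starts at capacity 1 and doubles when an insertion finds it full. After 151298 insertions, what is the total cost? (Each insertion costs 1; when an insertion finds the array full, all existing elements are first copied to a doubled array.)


Insertion cost: 151298 (one per element)
Resizes occur just before inserting elements 2, 3, 5, 9, ...
Elements copied at each resize: 1 + 2 + 4 + 8 + 16 + 32 + 64 + 128 + 256 + 512 + 1024 + 2048 + 4096 + 8192 + 16384 + 32768 + 65536 + 131072
Sum of copies = 262143 (geometric series: 2^k - 1)
Total = 151298 + 262143 = 413441
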